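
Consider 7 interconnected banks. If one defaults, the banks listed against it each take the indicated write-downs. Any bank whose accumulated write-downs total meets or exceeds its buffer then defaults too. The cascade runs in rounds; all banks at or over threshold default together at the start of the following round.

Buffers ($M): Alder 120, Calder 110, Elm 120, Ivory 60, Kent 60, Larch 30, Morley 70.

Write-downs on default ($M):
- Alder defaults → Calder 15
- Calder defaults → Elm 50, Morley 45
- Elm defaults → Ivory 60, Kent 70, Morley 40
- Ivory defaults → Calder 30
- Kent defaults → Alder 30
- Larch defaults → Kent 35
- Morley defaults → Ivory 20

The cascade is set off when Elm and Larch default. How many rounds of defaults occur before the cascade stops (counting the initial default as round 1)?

Round 1 — Elm, Larch default (initial).
  Ivory: +60 → 60 ≥ 60
  Kent: +70+35 → 105 ≥ 60
  Morley: +40 → 40 < 70
Round 2 — Ivory, Kent default.
  Alder: +30 → 30 < 120
  Calder: +30 → 30 < 110
No further defaults.

2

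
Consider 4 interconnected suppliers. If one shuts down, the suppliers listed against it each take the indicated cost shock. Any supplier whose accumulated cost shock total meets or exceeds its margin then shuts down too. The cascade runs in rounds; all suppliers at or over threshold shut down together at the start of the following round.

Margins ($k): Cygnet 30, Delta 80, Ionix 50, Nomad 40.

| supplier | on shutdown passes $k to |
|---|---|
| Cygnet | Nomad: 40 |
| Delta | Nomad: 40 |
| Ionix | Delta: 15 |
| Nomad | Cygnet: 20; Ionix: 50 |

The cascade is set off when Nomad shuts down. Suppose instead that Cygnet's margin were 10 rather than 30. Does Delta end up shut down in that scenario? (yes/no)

With Cygnet's margin at 10:
Round 1 — Nomad shuts down (initial).
  Cygnet: +20 → 20 ≥ 10
  Ionix: +50 → 50 ≥ 50
Round 2 — Cygnet, Ionix shut down.
  Delta: +15 → 15 < 80
No further shutdowns.

no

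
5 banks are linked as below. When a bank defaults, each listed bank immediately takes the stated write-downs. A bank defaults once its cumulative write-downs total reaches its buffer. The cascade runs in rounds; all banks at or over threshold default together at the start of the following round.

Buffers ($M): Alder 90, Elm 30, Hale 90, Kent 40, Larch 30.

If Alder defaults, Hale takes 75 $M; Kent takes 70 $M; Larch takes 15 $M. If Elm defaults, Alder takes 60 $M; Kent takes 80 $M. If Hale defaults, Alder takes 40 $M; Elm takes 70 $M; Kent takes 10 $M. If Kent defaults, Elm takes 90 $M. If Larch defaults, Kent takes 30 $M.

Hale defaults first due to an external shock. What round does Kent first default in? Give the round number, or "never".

Round 1 — Hale defaults (initial).
  Alder: +40 → 40 < 90
  Elm: +70 → 70 ≥ 30
  Kent: +10 → 10 < 40
Round 2 — Elm defaults.
  Alder: +60 → 100 ≥ 90
  Kent: +80 → 90 ≥ 40
Round 3 — Alder, Kent default.
  Larch: +15 → 15 < 30
No further defaults.

3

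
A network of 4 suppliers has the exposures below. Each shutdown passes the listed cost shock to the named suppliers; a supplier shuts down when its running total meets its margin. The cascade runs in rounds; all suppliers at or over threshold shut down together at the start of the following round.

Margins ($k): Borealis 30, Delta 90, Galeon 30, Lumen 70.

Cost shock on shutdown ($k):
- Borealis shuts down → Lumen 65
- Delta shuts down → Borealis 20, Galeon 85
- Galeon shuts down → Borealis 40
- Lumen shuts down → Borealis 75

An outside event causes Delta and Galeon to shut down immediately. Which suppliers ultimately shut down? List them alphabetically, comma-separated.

Borealis, Delta, Galeon

Round 1 — Delta, Galeon shut down (initial).
  Borealis: +20+40 → 60 ≥ 30
Round 2 — Borealis shuts down.
  Lumen: +65 → 65 < 70
No further shutdowns.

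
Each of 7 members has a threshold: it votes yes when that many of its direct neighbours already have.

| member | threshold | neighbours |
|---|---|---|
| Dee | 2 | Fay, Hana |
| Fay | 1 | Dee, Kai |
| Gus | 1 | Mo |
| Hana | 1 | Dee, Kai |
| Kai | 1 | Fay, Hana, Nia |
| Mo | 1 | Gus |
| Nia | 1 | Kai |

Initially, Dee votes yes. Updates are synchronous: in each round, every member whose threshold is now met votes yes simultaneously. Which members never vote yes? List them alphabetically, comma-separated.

Gus, Mo

Round 1 — Dee votes yes (initial).
Round 2 — checking thresholds:
  Fay: 1 of 2 neighbours ≥ 1, votes yes.
  Hana: 1 of 2 neighbours ≥ 1, votes yes.
Round 3 — checking thresholds:
  Kai: 2 of 3 neighbours ≥ 1, votes yes.
Round 4 — checking thresholds:
  Nia: 1 of 1 neighbours ≥ 1, votes yes.
Round 5 — no new yes votes; cascade stops.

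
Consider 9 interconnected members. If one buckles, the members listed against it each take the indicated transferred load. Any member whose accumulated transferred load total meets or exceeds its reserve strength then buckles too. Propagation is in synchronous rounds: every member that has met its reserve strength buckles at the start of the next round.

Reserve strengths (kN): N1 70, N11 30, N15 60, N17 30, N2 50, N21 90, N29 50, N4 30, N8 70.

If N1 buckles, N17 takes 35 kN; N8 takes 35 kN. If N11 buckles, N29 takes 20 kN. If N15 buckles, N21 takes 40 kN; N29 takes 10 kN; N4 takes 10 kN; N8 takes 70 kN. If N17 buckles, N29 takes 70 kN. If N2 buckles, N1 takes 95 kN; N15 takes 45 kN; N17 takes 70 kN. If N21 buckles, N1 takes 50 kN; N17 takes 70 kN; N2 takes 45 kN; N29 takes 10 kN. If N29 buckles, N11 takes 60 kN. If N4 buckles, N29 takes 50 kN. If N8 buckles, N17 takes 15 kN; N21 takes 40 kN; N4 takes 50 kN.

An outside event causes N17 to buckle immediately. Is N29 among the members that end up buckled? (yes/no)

yes

Round 1 — N17 buckles (initial).
  N29: +70 → 70 ≥ 50
Round 2 — N29 buckles.
  N11: +60 → 60 ≥ 30
Round 3 — N11 buckles.
No further bucklings.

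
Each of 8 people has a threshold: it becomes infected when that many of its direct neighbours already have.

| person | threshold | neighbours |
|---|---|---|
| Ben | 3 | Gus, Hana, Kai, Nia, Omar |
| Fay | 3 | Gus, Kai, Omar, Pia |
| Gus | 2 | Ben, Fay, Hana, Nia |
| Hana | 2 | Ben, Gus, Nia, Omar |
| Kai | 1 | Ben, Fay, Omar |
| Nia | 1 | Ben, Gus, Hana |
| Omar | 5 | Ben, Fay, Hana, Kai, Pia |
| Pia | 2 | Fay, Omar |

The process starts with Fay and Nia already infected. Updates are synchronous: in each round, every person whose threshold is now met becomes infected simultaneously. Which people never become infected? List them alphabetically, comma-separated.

Omar, Pia

Round 1 — Fay, Nia become infected (initial).
Round 2 — checking thresholds:
  Ben: 1 of 5 neighbours < 3, holds.
  Gus: 2 of 4 neighbours ≥ 2, becomes infected.
  Hana: 1 of 4 neighbours < 2, holds.
  Kai: 1 of 3 neighbours ≥ 1, becomes infected.
  Omar: 1 of 5 neighbours < 5, holds.
  Pia: 1 of 2 neighbours < 2, holds.
Round 3 — checking thresholds:
  Ben: 3 of 5 neighbours ≥ 3, becomes infected.
  Hana: 2 of 4 neighbours ≥ 2, becomes infected.
  Omar: 2 of 5 neighbours < 5, holds.
  Pia: 1 of 2 neighbours < 2, holds.
Round 4 — no new infections; cascade stops.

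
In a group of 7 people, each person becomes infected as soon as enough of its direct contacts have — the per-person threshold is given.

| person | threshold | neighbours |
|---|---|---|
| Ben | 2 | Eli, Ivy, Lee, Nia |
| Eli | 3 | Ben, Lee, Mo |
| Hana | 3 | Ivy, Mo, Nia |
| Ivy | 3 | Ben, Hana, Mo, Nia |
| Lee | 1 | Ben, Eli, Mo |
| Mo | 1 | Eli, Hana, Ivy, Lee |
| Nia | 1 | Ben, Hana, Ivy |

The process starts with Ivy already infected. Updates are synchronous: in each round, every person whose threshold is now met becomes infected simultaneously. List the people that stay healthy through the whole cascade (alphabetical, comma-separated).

none

Round 1 — Ivy becomes infected (initial).
Round 2 — checking thresholds:
  Ben: 1 of 4 neighbours < 2, not yet.
  Hana: 1 of 3 neighbours < 3, not yet.
  Mo: 1 of 4 neighbours ≥ 1, becomes infected.
  Nia: 1 of 3 neighbours ≥ 1, becomes infected.
Round 3 — checking thresholds:
  Ben: 2 of 4 neighbours ≥ 2, becomes infected.
  Eli: 1 of 3 neighbours < 3, not yet.
  Hana: 3 of 3 neighbours ≥ 3, becomes infected.
  Lee: 1 of 3 neighbours ≥ 1, becomes infected.
Round 4 — checking thresholds:
  Eli: 3 of 3 neighbours ≥ 3, becomes infected.
Round 5 — no new infections; cascade stops.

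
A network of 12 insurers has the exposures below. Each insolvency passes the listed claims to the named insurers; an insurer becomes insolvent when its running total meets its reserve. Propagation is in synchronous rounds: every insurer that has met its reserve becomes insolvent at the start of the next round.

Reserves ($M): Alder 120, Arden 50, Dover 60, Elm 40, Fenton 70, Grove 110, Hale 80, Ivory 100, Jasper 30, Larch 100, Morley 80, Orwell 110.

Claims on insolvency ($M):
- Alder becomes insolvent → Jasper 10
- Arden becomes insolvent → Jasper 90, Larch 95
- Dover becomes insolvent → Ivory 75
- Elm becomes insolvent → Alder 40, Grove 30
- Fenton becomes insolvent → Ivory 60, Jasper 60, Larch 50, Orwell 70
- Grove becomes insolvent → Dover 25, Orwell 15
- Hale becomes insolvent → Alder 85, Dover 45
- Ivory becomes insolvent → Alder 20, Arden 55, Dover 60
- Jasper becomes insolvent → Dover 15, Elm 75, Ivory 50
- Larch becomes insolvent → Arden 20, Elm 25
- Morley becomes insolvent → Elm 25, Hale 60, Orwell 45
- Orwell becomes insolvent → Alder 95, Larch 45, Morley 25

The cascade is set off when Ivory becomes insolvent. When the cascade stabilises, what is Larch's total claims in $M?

Round 1 — Ivory becomes insolvent (initial).
  Alder: +20 → 20 < 120
  Arden: +55 → 55 ≥ 50
  Dover: +60 → 60 ≥ 60
Round 2 — Arden, Dover become insolvent.
  Jasper: +90 → 90 ≥ 30
  Larch: +95 → 95 < 100
Round 3 — Jasper becomes insolvent.
  Elm: +75 → 75 ≥ 40
Round 4 — Elm becomes insolvent.
  Alder: +40 → 60 < 120
  Grove: +30 → 30 < 110
No further insolvencies.

95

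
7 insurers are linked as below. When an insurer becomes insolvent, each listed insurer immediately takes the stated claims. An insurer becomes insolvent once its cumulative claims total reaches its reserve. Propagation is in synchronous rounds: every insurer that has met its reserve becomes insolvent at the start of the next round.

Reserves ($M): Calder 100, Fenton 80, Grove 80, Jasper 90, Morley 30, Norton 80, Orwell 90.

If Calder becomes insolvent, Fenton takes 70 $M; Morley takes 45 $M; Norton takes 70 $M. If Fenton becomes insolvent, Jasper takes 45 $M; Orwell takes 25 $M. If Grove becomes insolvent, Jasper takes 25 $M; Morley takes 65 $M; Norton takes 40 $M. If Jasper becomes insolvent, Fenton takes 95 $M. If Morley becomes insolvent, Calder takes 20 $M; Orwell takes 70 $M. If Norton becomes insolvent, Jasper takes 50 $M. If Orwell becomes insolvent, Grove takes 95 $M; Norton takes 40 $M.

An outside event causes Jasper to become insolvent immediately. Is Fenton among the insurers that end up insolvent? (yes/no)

Round 1 — Jasper becomes insolvent (initial).
  Fenton: +95 → 95 ≥ 80
Round 2 — Fenton becomes insolvent.
  Orwell: +25 → 25 < 90
No further insolvencies.

yes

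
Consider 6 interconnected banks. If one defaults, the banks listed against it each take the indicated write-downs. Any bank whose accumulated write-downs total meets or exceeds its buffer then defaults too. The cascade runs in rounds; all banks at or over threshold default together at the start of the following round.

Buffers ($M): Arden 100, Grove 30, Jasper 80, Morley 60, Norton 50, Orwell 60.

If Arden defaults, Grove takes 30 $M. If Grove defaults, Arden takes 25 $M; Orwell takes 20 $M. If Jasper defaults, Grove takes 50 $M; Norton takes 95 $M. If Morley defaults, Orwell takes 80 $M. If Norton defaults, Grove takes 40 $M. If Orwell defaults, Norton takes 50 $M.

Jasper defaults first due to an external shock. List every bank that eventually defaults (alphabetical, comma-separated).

Grove, Jasper, Norton

Round 1 — Jasper defaults (initial).
  Grove: +50 → 50 ≥ 30
  Norton: +95 → 95 ≥ 50
Round 2 — Grove, Norton default.
  Arden: +25 → 25 < 100
  Orwell: +20 → 20 < 60
No further defaults.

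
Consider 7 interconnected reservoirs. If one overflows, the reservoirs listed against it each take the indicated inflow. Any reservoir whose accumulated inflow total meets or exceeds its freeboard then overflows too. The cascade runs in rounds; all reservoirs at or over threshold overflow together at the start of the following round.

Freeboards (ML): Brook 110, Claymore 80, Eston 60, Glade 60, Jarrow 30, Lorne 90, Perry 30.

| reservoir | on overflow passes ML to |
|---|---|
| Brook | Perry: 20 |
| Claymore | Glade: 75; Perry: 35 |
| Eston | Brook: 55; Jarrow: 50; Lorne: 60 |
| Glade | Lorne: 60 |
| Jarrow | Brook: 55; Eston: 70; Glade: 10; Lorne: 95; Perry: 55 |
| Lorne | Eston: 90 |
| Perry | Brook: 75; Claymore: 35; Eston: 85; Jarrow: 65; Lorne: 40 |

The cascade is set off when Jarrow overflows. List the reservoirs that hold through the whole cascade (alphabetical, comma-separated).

Claymore, Glade

Round 1 — Jarrow overflows (initial).
  Brook: +55 → 55 < 110
  Eston: +70 → 70 ≥ 60
  Glade: +10 → 10 < 60
  Lorne: +95 → 95 ≥ 90
  Perry: +55 → 55 ≥ 30
Round 2 — Eston, Lorne, Perry overflow.
  Brook: +55+75 → 185 ≥ 110
  Claymore: +35 → 35 < 80
Round 3 — Brook overflows.
No further overflows.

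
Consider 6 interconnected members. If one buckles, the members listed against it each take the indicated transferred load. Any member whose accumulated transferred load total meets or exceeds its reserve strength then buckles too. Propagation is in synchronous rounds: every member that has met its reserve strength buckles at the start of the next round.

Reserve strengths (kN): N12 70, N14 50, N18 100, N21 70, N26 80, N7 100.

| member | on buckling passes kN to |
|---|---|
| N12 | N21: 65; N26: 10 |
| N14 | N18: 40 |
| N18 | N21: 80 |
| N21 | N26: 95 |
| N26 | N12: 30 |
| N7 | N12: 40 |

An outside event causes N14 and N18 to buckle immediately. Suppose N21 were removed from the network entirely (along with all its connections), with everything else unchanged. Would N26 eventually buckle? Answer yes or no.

With N21 removed:
Round 1 — N14, N18 buckle (initial).
No further bucklings.

no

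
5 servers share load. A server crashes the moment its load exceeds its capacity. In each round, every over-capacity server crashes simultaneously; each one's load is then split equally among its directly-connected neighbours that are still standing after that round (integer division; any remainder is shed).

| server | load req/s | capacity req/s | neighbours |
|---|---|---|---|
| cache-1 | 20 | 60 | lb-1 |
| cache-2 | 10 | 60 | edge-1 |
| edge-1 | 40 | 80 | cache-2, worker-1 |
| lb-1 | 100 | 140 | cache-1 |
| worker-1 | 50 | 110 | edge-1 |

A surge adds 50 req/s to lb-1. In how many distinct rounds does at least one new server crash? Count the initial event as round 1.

Round 1 — lb-1 at 150 > 140. lb-1 crashes.
  lb-1 sheds 150 req/s to cache-1: 150 each.
    cache-1: 20+150 = 170 > 60
Round 2 — cache-1 crashes.
  cache-1 sheds 170 req/s: no online neighbours, lost.
No further crashes.

2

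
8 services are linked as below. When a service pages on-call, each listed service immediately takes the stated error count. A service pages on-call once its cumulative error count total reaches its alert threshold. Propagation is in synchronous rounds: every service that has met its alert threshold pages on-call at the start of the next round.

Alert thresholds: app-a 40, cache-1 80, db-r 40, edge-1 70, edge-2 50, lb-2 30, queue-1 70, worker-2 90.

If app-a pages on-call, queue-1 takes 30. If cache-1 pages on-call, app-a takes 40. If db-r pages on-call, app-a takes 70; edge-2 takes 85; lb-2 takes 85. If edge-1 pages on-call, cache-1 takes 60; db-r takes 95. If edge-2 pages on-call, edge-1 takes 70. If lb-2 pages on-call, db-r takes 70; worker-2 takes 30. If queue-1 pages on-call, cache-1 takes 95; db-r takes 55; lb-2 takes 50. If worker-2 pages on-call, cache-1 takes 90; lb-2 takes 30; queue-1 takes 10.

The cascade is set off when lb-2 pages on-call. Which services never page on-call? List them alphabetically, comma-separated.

Round 1 — lb-2 pages on-call (initial).
  db-r: +70 → 70 ≥ 40
  worker-2: +30 → 30 < 90
Round 2 — db-r pages on-call.
  app-a: +70 → 70 ≥ 40
  edge-2: +85 → 85 ≥ 50
Round 3 — app-a, edge-2 page on-call.
  edge-1: +70 → 70 ≥ 70
  queue-1: +30 → 30 < 70
Round 4 — edge-1 pages on-call.
  cache-1: +60 → 60 < 80
No further pages.

cache-1, queue-1, worker-2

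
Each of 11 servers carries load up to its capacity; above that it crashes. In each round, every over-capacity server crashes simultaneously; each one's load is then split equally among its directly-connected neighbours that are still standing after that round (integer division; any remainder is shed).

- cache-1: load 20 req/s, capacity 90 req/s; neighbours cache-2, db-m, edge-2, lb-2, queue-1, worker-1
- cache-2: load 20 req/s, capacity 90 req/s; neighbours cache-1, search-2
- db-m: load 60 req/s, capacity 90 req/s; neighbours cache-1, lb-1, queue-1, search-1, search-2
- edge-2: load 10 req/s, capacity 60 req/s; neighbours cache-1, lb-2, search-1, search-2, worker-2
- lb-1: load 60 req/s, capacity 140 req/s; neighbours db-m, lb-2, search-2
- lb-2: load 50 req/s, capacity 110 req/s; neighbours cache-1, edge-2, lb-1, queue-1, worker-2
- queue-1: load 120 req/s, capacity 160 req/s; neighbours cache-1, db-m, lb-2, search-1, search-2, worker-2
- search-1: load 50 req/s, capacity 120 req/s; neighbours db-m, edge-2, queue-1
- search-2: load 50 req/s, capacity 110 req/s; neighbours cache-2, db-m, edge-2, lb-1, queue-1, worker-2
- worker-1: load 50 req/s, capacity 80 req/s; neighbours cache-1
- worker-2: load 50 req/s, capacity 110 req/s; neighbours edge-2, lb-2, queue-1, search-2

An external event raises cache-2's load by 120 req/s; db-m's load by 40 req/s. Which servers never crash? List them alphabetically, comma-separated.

worker-1

Round 1 — cache-2 at 140 > 90; db-m at 100 > 90. cache-2, db-m crash.
  cache-2 sheds 140 req/s to cache-1, search-2: 70 each.
    cache-1: 20+70 = 90 ≤ 90
    search-2: 50+70 = 120 > 110
  db-m sheds 100 req/s to cache-1, lb-1, queue-1, search-1, search-2: 20 each.
    cache-1: 90+20 = 110 > 90
    lb-1: 60+20 = 80 ≤ 140
    queue-1: 120+20 = 140 ≤ 160
    search-1: 50+20 = 70 ≤ 120
    search-2: 120+20 = 140 > 110
Round 2 — cache-1, search-2 crash.
  cache-1 sheds 110 req/s to edge-2, lb-2, queue-1, worker-1: 27 each (2 lost).
    edge-2: 10+27 = 37 ≤ 60
    lb-2: 50+27 = 77 ≤ 110
    queue-1: 140+27 = 167 > 160
    worker-1: 50+27 = 77 ≤ 80
  search-2 sheds 140 req/s to edge-2, lb-1, queue-1, worker-2: 35 each.
    edge-2: 37+35 = 72 > 60
    lb-1: 80+35 = 115 ≤ 140
    queue-1: 167+35 = 202 > 160
    worker-2: 50+35 = 85 ≤ 110
Round 3 — edge-2, queue-1 crash.
  edge-2 sheds 72 req/s to lb-2, search-1, worker-2: 24 each.
    lb-2: 77+24 = 101 ≤ 110
    search-1: 70+24 = 94 ≤ 120
    worker-2: 85+24 = 109 ≤ 110
  queue-1 sheds 202 req/s to lb-2, search-1, worker-2: 67 each (1 lost).
    lb-2: 101+67 = 168 > 110
    search-1: 94+67 = 161 > 120
    worker-2: 109+67 = 176 > 110
Round 4 — lb-2, search-1, worker-2 crash.
  lb-2 sheds 168 req/s to lb-1: 168 each.
    lb-1: 115+168 = 283 > 140
  search-1 sheds 161 req/s: no online neighbours, lost.
  worker-2 sheds 176 req/s: no online neighbours, lost.
Round 5 — lb-1 crashes.
  lb-1 sheds 283 req/s: no online neighbours, lost.
No further crashes.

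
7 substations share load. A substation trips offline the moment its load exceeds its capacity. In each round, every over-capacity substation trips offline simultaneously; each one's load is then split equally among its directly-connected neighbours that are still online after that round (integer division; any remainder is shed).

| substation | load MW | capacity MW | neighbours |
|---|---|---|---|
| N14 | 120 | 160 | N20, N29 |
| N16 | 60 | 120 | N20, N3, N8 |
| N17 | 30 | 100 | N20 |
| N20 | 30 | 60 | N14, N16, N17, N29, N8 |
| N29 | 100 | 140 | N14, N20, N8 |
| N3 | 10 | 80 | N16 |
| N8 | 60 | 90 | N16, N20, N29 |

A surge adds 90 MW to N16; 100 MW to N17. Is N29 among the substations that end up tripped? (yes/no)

Round 1 — N16 at 150 > 120; N17 at 130 > 100. N16, N17 trip offline.
  N16 sheds 150 MW to N20, N3, N8: 50 each.
    N20: 30+50 = 80 > 60
    N3: 10+50 = 60 ≤ 80
    N8: 60+50 = 110 > 90
  N17 sheds 130 MW to N20: 130 each.
    N20: 80+130 = 210 > 60
Round 2 — N20, N8 trip offline.
  N20 sheds 210 MW to N14, N29: 105 each.
    N14: 120+105 = 225 > 160
    N29: 100+105 = 205 > 140
  N8 sheds 110 MW to N29: 110 each.
    N29: 205+110 = 315 > 140
Round 3 — N14, N29 trip offline.
  N14 sheds 225 MW: no online neighbours, lost.
  N29 sheds 315 MW: no online neighbours, lost.
No further trips.

yes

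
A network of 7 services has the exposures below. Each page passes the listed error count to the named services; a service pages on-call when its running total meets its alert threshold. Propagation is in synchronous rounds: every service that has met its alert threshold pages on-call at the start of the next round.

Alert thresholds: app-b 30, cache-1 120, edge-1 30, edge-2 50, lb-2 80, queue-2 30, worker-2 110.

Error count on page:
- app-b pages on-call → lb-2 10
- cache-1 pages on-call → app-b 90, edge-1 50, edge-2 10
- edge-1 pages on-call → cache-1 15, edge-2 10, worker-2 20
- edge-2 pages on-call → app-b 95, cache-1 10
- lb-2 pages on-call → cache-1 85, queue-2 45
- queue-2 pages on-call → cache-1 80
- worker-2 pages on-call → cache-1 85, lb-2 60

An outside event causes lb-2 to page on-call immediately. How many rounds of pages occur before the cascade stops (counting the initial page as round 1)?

4

Round 1 — lb-2 pages on-call (initial).
  cache-1: +85 → 85 < 120
  queue-2: +45 → 45 ≥ 30
Round 2 — queue-2 pages on-call.
  cache-1: +80 → 165 ≥ 120
Round 3 — cache-1 pages on-call.
  app-b: +90 → 90 ≥ 30
  edge-1: +50 → 50 ≥ 30
  edge-2: +10 → 10 < 50
Round 4 — app-b, edge-1 page on-call.
  edge-2: +10 → 20 < 50
  worker-2: +20 → 20 < 110
No further pages.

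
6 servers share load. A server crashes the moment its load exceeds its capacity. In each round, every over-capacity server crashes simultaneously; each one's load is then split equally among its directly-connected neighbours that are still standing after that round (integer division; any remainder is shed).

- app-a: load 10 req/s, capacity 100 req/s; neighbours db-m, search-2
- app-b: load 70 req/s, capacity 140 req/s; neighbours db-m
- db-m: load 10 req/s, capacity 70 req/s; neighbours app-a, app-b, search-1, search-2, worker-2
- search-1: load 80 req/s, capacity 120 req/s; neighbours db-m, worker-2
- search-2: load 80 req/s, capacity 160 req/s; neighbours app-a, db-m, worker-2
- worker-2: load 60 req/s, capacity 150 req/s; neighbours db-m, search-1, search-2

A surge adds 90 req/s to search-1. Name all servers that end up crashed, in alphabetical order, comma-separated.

app-a, db-m, search-1, search-2, worker-2

Round 1 — search-1 at 170 > 120. search-1 crashes.
  search-1 sheds 170 req/s to db-m, worker-2: 85 each.
    db-m: 10+85 = 95 > 70
    worker-2: 60+85 = 145 ≤ 150
Round 2 — db-m crashes.
  db-m sheds 95 req/s to app-a, app-b, search-2, worker-2: 23 each (3 lost).
    app-a: 10+23 = 33 ≤ 100
    app-b: 70+23 = 93 ≤ 140
    search-2: 80+23 = 103 ≤ 160
    worker-2: 145+23 = 168 > 150
Round 3 — worker-2 crashes.
  worker-2 sheds 168 req/s to search-2: 168 each.
    search-2: 103+168 = 271 > 160
Round 4 — search-2 crashes.
  search-2 sheds 271 req/s to app-a: 271 each.
    app-a: 33+271 = 304 > 100
Round 5 — app-a crashes.
  app-a sheds 304 req/s: no online neighbours, lost.
No further crashes.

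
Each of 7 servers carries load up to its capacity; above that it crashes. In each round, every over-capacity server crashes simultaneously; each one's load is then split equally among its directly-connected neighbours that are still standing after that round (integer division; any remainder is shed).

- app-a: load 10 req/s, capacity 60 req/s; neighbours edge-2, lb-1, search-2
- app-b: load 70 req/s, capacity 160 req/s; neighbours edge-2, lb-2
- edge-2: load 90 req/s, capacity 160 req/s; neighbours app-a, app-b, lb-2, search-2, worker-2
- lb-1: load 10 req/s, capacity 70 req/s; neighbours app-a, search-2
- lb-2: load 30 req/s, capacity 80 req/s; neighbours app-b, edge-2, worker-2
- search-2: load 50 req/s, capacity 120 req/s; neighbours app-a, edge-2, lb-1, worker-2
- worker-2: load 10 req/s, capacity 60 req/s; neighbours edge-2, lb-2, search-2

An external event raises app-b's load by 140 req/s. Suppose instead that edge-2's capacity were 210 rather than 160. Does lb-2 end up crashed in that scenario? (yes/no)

yes

With edge-2's capacity at 210:
Round 1 — app-b at 210 > 160. app-b crashes.
  app-b sheds 210 req/s to edge-2, lb-2: 105 each.
    edge-2: 90+105 = 195 ≤ 210
    lb-2: 30+105 = 135 > 80
Round 2 — lb-2 crashes.
  lb-2 sheds 135 req/s to edge-2, worker-2: 67 each (1 lost).
    edge-2: 195+67 = 262 > 210
    worker-2: 10+67 = 77 > 60
Round 3 — edge-2, worker-2 crash.
  edge-2 sheds 262 req/s to app-a, search-2: 131 each.
    app-a: 10+131 = 141 > 60
    search-2: 50+131 = 181 > 120
  worker-2 sheds 77 req/s to search-2: 77 each.
    search-2: 181+77 = 258 > 120
Round 4 — app-a, search-2 crash.
  app-a sheds 141 req/s to lb-1: 141 each.
    lb-1: 10+141 = 151 > 70
  search-2 sheds 258 req/s to lb-1: 258 each.
    lb-1: 151+258 = 409 > 70
Round 5 — lb-1 crashes.
  lb-1 sheds 409 req/s: no online neighbours, lost.
No further crashes.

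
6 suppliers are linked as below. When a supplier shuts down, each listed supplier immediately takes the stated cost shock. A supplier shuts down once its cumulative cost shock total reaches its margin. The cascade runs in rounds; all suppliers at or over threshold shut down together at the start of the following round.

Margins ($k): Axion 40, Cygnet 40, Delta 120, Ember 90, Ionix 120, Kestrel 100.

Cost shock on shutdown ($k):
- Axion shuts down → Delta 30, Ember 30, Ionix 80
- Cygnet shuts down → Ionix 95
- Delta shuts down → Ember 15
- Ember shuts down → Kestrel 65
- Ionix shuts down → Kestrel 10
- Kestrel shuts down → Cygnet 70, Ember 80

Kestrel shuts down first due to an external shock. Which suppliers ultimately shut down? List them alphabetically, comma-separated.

Round 1 — Kestrel shuts down (initial).
  Cygnet: +70 → 70 ≥ 40
  Ember: +80 → 80 < 90
Round 2 — Cygnet shuts down.
  Ionix: +95 → 95 < 120
No further shutdowns.

Cygnet, Kestrel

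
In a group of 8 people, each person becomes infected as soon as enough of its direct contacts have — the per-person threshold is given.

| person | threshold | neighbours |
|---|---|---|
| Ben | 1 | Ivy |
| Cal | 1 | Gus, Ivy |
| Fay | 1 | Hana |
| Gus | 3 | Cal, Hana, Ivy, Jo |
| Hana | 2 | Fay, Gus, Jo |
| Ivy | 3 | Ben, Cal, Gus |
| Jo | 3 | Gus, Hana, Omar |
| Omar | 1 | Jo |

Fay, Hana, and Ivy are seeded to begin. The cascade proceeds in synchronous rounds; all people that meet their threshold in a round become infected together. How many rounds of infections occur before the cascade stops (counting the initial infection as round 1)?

Round 1 — Fay, Hana, Ivy become infected (initial).
Round 2 — checking thresholds:
  Ben: 1 of 1 neighbours ≥ 1, becomes infected.
  Cal: 1 of 2 neighbours ≥ 1, becomes infected.
  Gus: 2 of 4 neighbours < 3, holds.
  Jo: 1 of 3 neighbours < 3, holds.
Round 3 — checking thresholds:
  Gus: 3 of 4 neighbours ≥ 3, becomes infected.
  Jo: 1 of 3 neighbours < 3, holds.
Round 4 — no new infections; cascade stops.

3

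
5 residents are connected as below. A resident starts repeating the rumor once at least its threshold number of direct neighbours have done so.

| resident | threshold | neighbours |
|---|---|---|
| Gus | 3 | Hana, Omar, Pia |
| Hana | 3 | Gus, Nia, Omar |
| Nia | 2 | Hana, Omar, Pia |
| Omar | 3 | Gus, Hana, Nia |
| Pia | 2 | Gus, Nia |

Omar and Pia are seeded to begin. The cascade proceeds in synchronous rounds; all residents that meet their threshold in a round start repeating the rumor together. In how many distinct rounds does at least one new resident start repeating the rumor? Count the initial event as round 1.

Round 1 — Omar, Pia start repeating the rumor (initial).
Round 2 — checking thresholds:
  Gus: 2 of 3 neighbours < 3, not yet.
  Hana: 1 of 3 neighbours < 3, not yet.
  Nia: 2 of 3 neighbours ≥ 2, starts repeating the rumor.
Round 3 — no new spreads; cascade stops.

2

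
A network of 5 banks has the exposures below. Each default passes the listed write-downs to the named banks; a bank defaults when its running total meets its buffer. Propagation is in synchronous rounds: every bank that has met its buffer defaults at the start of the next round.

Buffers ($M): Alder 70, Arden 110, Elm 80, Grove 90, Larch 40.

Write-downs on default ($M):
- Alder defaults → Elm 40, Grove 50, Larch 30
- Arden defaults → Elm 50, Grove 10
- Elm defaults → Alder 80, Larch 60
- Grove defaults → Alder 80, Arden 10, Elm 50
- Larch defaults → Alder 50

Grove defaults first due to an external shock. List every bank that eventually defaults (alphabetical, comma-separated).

Alder, Elm, Grove, Larch

Round 1 — Grove defaults (initial).
  Alder: +80 → 80 ≥ 70
  Arden: +10 → 10 < 110
  Elm: +50 → 50 < 80
Round 2 — Alder defaults.
  Elm: +40 → 90 ≥ 80
  Larch: +30 → 30 < 40
Round 3 — Elm defaults.
  Larch: +60 → 90 ≥ 40
Round 4 — Larch defaults.
No further defaults.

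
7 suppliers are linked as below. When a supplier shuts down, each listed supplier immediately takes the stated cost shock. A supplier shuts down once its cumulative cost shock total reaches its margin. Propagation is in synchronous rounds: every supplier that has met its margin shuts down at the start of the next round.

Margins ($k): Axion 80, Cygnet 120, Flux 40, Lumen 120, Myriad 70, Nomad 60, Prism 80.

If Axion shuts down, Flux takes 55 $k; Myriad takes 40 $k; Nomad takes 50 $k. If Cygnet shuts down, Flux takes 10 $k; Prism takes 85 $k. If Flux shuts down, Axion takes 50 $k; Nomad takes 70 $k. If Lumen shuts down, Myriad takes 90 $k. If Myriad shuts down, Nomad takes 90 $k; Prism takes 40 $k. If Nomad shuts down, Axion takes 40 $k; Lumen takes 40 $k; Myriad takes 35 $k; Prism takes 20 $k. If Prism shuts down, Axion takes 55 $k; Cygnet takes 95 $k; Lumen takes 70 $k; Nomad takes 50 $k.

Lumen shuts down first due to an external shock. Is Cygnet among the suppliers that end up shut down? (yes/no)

Round 1 — Lumen shuts down (initial).
  Myriad: +90 → 90 ≥ 70
Round 2 — Myriad shuts down.
  Nomad: +90 → 90 ≥ 60
  Prism: +40 → 40 < 80
Round 3 — Nomad shuts down.
  Axion: +40 → 40 < 80
  Prism: +20 → 60 < 80
No further shutdowns.

no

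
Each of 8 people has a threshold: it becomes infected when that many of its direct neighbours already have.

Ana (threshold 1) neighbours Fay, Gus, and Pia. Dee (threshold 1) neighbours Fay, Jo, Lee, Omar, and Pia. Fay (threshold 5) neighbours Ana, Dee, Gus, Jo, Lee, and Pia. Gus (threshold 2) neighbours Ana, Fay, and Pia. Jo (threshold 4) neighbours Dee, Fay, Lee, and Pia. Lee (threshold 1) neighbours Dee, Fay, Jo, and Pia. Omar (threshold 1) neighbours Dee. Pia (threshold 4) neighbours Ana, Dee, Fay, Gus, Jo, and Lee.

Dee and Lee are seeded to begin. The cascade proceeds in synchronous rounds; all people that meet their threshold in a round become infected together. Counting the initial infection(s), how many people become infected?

Round 1 — Dee, Lee become infected (initial).
Round 2 — checking thresholds:
  Fay: 2 of 6 neighbours < 5, holds.
  Jo: 2 of 4 neighbours < 4, holds.
  Omar: 1 of 1 neighbours ≥ 1, becomes infected.
  Pia: 2 of 6 neighbours < 4, holds.
Round 3 — no new infections; cascade stops.

3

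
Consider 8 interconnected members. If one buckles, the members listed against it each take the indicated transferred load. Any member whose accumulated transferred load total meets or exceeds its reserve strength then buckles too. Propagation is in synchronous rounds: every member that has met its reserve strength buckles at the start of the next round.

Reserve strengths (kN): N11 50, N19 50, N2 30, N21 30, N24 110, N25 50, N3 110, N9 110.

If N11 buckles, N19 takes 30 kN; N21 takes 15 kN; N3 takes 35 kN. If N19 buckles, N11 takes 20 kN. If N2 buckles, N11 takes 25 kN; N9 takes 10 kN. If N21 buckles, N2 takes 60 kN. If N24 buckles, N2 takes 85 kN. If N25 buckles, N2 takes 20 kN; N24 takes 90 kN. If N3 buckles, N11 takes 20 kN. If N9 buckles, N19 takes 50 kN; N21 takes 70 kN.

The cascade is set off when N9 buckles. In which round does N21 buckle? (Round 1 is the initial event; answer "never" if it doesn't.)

Round 1 — N9 buckles (initial).
  N19: +50 → 50 ≥ 50
  N21: +70 → 70 ≥ 30
Round 2 — N19, N21 buckle.
  N11: +20 → 20 < 50
  N2: +60 → 60 ≥ 30
Round 3 — N2 buckles.
  N11: +25 → 45 < 50
No further bucklings.

2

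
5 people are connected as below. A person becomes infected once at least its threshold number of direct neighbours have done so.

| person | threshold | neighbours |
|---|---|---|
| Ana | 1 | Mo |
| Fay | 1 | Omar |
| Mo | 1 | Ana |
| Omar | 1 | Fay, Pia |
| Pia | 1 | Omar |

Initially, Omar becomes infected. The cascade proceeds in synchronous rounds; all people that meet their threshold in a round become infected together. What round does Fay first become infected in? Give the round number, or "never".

Round 1 — Omar becomes infected (initial).
Round 2 — checking thresholds:
  Fay: 1 of 1 neighbours ≥ 1, becomes infected.
  Pia: 1 of 1 neighbours ≥ 1, becomes infected.
Round 3 — no new infections; cascade stops.

2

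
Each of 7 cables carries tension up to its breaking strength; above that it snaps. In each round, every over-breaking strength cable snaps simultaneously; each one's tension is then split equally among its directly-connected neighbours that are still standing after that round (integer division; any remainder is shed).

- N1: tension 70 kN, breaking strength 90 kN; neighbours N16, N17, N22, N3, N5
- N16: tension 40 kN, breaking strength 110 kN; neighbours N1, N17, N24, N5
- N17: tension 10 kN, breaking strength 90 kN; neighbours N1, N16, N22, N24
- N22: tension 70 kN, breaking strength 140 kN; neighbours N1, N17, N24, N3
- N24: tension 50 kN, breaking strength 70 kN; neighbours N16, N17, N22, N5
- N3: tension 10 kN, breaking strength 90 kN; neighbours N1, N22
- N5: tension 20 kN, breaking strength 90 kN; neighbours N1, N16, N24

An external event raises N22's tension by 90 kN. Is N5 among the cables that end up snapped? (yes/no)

Round 1 — N22 at 160 > 140. N22 snaps.
  N22 sheds 160 kN to N1, N17, N24, N3: 40 each.
    N1: 70+40 = 110 > 90
    N17: 10+40 = 50 ≤ 90
    N24: 50+40 = 90 > 70
    N3: 10+40 = 50 ≤ 90
Round 2 — N1, N24 snap.
  N1 sheds 110 kN to N16, N17, N3, N5: 27 each (2 lost).
    N16: 40+27 = 67 ≤ 110
    N17: 50+27 = 77 ≤ 90
    N3: 50+27 = 77 ≤ 90
    N5: 20+27 = 47 ≤ 90
  N24 sheds 90 kN to N16, N17, N5: 30 each.
    N16: 67+30 = 97 ≤ 110
    N17: 77+30 = 107 > 90
    N5: 47+30 = 77 ≤ 90
Round 3 — N17 snaps.
  N17 sheds 107 kN to N16: 107 each.
    N16: 97+107 = 204 > 110
Round 4 — N16 snaps.
  N16 sheds 204 kN to N5: 204 each.
    N5: 77+204 = 281 > 90
Round 5 — N5 snaps.
  N5 sheds 281 kN: no online neighbours, lost.
No further breaks.

yes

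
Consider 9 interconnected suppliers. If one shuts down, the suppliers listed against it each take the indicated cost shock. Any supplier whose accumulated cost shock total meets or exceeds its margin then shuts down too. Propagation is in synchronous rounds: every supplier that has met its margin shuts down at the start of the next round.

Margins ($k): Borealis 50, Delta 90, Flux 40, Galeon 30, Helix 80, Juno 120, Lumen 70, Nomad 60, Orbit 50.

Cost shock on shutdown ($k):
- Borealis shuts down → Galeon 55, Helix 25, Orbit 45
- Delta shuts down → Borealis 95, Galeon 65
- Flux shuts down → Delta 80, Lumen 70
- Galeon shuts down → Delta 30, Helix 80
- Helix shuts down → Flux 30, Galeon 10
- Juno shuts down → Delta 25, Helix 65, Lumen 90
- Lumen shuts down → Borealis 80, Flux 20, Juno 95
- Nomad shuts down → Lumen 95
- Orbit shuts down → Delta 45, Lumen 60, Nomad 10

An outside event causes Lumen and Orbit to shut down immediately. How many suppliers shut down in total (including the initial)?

Round 1 — Lumen, Orbit shut down (initial).
  Borealis: +80 → 80 ≥ 50
  Delta: +45 → 45 < 90
  Flux: +20 → 20 < 40
  Juno: +95 → 95 < 120
  Nomad: +10 → 10 < 60
Round 2 — Borealis shuts down.
  Galeon: +55 → 55 ≥ 30
  Helix: +25 → 25 < 80
Round 3 — Galeon shuts down.
  Delta: +30 → 75 < 90
  Helix: +80 → 105 ≥ 80
Round 4 — Helix shuts down.
  Flux: +30 → 50 ≥ 40
Round 5 — Flux shuts down.
  Delta: +80 → 155 ≥ 90
Round 6 — Delta shuts down.
No further shutdowns.

7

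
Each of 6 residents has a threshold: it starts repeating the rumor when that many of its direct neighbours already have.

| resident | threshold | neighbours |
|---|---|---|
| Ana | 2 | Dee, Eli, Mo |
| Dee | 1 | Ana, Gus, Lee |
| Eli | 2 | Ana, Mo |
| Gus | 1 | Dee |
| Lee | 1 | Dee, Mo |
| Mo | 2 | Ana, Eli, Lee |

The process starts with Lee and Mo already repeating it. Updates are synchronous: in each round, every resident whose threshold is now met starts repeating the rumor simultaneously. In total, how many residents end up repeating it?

Round 1 — Lee, Mo start repeating the rumor (initial).
Round 2 — checking thresholds:
  Ana: 1 of 3 neighbours < 2, holds.
  Dee: 1 of 3 neighbours ≥ 1, starts repeating the rumor.
  Eli: 1 of 2 neighbours < 2, holds.
Round 3 — checking thresholds:
  Ana: 2 of 3 neighbours ≥ 2, starts repeating the rumor.
  Eli: 1 of 2 neighbours < 2, holds.
  Gus: 1 of 1 neighbours ≥ 1, starts repeating the rumor.
Round 4 — checking thresholds:
  Eli: 2 of 2 neighbours ≥ 2, starts repeating the rumor.
Round 5 — no new spreads; cascade stops.

6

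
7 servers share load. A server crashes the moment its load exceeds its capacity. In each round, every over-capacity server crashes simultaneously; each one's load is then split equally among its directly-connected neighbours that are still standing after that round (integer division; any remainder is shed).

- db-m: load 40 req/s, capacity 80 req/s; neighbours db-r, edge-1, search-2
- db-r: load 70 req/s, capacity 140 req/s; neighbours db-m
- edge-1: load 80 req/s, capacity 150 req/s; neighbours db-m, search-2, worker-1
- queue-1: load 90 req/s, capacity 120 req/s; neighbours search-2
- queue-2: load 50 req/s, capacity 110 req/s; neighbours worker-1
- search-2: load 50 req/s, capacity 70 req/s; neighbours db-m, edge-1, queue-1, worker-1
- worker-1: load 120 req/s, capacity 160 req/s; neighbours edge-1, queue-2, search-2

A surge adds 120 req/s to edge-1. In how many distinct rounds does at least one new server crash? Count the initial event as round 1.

Round 1 — edge-1 at 200 > 150. edge-1 crashes.
  edge-1 sheds 200 req/s to db-m, search-2, worker-1: 66 each (2 lost).
    db-m: 40+66 = 106 > 80
    search-2: 50+66 = 116 > 70
    worker-1: 120+66 = 186 > 160
Round 2 — db-m, search-2, worker-1 crash.
  db-m sheds 106 req/s to db-r: 106 each.
    db-r: 70+106 = 176 > 140
  search-2 sheds 116 req/s to queue-1: 116 each.
    queue-1: 90+116 = 206 > 120
  worker-1 sheds 186 req/s to queue-2: 186 each.
    queue-2: 50+186 = 236 > 110
Round 3 — db-r, queue-1, queue-2 crash.
  db-r sheds 176 req/s: no online neighbours, lost.
  queue-1 sheds 206 req/s: no online neighbours, lost.
  queue-2 sheds 236 req/s: no online neighbours, lost.
No further crashes.

3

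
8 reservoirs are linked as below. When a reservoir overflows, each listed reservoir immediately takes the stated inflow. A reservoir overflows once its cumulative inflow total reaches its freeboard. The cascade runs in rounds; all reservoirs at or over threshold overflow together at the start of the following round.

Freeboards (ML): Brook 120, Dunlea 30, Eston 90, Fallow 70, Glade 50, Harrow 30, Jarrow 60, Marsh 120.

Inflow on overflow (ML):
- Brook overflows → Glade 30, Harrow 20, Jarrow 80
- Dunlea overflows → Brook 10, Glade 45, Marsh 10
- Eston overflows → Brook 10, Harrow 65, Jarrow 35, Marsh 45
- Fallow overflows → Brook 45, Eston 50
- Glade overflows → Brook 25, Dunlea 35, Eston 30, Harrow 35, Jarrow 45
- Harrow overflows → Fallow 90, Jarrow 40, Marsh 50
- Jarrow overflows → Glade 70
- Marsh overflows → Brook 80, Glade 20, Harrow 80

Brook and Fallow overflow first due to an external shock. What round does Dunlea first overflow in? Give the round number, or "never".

Round 1 — Brook, Fallow overflow (initial).
  Eston: +50 → 50 < 90
  Glade: +30 → 30 < 50
  Harrow: +20 → 20 < 30
  Jarrow: +80 → 80 ≥ 60
Round 2 — Jarrow overflows.
  Glade: +70 → 100 ≥ 50
Round 3 — Glade overflows.
  Dunlea: +35 → 35 ≥ 30
  Eston: +30 → 80 < 90
  Harrow: +35 → 55 ≥ 30
Round 4 — Dunlea, Harrow overflow.
  Marsh: +10+50 → 60 < 120
No further overflows.

4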